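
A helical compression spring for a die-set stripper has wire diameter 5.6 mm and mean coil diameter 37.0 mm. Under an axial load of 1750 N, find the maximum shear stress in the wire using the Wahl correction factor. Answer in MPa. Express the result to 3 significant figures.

1150 MPa

Spring index C = D/d = 37.0/5.6 = 6.6071
K_W = (4C−1)/(4C−4) + 0.615/C = 25.429/22.429 + 0.0931 = 1.2268
τ₀ = 8FD/(πd³) = 8·1750·37.0/(π·5.6³) = 518000/551.71 = 938.89 MPa
τ_max = K·τ₀ = 1.2268 × 938.89 = 1151.9 MPa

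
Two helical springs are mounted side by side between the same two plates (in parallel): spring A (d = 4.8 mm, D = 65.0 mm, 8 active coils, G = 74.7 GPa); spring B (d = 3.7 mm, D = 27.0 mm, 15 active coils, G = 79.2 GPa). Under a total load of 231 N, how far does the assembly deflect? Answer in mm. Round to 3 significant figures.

k_A = Gd⁴/(8D³N_a) = (74.7×10³)(4.8⁴)/(8·65.0³·8) = 2.2561 N/mm
k_B = Gd⁴/(8D³N_a) = (79.2×10³)(3.7⁴)/(8·27.0³·15) = 6.2843 N/mm
Parallel: k_eq = 2.2561 + 6.2843 = 8.5405 N/mm
δ = F/k_eq = 231/8.5405 = 27.048 mm

27.0 mm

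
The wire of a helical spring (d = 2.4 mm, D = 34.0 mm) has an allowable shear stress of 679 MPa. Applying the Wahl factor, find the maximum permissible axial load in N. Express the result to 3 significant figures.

C = D/d = 34.0/2.4 = 14.1667
K_W = (4C−1)/(4C−4) + 0.615/C = 55.667/52.667 + 0.0434 = 1.1004
τ_max = K·8FD/(πd³) → F_max = τ_allow·πd³/(8DK)
F_max = 679·π·2.4³/(8·34.0·1.1004) = 29489/299.3 = 98.524 N

98.5 N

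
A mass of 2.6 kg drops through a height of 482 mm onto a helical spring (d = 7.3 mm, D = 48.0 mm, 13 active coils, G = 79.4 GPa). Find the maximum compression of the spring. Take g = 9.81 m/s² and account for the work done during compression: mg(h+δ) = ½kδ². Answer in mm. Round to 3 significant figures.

36.7 mm

k = Gd⁴/(8D³N_a) = (79.4×10³)(7.3⁴)/(8·48.0³·13) = 19.604 N/mm
W = mg = 2.6 × 9.81 = 25.506 N
½kδ² − Wδ − Wh = 0 → δ = (W + √(W² + 2kWh))/k
δ = (25.506 + √(650.56 + 482030))/19.604 = (25.506 + 694.75)/19.604 = 36.74 mm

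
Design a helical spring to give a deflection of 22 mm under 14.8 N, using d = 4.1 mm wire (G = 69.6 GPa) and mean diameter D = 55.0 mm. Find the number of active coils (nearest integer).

22

Required rate k = F/δ = 14.8/22 = 0.67273 N/mm
N_a = Gd⁴/(8D³k) = (69.6×10³ × 4.1⁴)/(8 × 55.0³ × 0.67273)
    = 1.96673e+07 / 895400 = 21.96 → 22 coils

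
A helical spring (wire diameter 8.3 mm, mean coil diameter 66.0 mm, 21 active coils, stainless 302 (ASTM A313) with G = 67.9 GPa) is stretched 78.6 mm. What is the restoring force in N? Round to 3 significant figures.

524 N

k = Gd⁴/(8D³N_a) = (67.9×10³)(8.3⁴)/(8·66.0³·21) = 6.6718 N/mm
F = k·δ = 6.6718 × 78.6 = 524.4 N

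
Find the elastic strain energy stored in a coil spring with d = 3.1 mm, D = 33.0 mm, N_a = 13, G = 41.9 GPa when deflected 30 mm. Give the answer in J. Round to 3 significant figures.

0.466 J

k = Gd⁴/(8D³N_a) = (41.9×10³)(3.1⁴)/(8·33.0³·13) = 1.0353 N/mm
U = ½kδ² = 0.5 × 1.0353 × 30² = 465.91 N·mm = 0.46591 J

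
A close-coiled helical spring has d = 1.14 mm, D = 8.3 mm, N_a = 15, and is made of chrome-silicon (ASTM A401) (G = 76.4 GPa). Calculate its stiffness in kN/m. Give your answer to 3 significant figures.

1.88 kN/m

k = Gd⁴/(8D³N_a) = (76.4×10³ × 1.14⁴) / (8 × 8.3³ × 15)
  = 129037 / 68614.4 = 1.8806 N/mm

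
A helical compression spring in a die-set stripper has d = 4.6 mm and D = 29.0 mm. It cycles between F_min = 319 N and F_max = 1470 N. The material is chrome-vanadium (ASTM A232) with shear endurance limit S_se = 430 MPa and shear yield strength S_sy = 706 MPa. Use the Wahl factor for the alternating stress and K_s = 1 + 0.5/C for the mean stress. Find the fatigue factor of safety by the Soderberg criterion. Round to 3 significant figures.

C = D/d = 29.0/4.6 = 6.3043; K_W = (4C−1)/(4C−4)+0.615/C = 1.2389; K_s = 1+0.5/C = 1.0793
F_a = (F_max−F_min)/2 = 575.5 N; F_m = (F_max+F_min)/2 = 894.5 N
τ_a = K_W·8F_aD/(πd³) = 1.2389 × 436.63 = 540.96 MPa
τ_m = K_s·8F_mD/(πd³) = 1.0793 × 678.65 = 732.47 MPa
Soderberg: 1/n_f = τ_a/S_se + τ_m/S_sy = 540.96/430 + 732.47/706 = 1.25804 + 1.03750 = 2.2955
n_f = 1/2.2955 = 0.4356

0.436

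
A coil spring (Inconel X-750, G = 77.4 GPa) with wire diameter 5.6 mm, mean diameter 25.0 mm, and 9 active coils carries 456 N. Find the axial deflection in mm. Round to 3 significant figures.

6.74 mm

k = Gd⁴/(8D³N_a) = (77.4×10³)(5.6⁴)/(8·25.0³·9) = 67.661 N/mm
δ = F/k = 456 / 67.661 = 6.7394 mm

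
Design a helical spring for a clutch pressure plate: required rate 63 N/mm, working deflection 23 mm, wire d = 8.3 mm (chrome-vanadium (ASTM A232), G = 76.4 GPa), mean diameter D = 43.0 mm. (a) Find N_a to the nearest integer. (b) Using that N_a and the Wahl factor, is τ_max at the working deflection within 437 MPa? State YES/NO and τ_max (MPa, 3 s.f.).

(a) 9 coils; (b) YES, τ_max = 362 MPa

N_a = Gd⁴/(8D³k) = (76.4×10³)(8.3⁴)/(8·43.0³·63) = 9.048 → N_a = 9
Actual rate k = Gd⁴/(8D³·9) = 63.339 N/mm
Working load F = kδ = 63.339·23 = 1456.8 N
C = 43.0/8.3 = 5.1807; K_W = (4C−1)/(4C−4)+0.615/C = 1.2981
τ_max = K_W·8FD/(πd³) = 1.2981·278.98 = 362.14 MPa
τ_max ≤ 437 MPa → acceptable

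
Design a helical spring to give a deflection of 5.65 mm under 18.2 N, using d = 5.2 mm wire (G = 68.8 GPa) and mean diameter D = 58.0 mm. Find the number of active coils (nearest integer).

10

Required rate k = F/δ = 18.2/5.65 = 3.2212 N/mm
N_a = Gd⁴/(8D³k) = (68.8×10³ × 5.2⁴)/(8 × 58.0³ × 3.2212)
    = 5.03039e+07 / 5.02802e+06 = 10 → 10 coils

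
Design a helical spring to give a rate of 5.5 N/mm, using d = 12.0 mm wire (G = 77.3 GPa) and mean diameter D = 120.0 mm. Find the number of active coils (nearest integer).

21

N_a = Gd⁴/(8D³k) = (77.3×10³ × 12.0⁴)/(8 × 120.0³ × 5.5)
    = 1.60289e+09 / 7.6032e+07 = 21.08 → 21 coils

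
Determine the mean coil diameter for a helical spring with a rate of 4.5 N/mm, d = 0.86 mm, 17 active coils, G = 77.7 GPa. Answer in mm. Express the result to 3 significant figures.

D = (Gd⁴/(8N_a·k))^(1/3) = (77.7×10³·0.86⁴/(8·17·4.5))^(1/3)
  = (69.4486)^(1/3) = 4.1104 mm

4.11 mm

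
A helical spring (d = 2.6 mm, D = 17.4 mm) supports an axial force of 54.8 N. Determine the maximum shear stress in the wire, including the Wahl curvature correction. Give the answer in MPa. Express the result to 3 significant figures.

Spring index C = D/d = 17.4/2.6 = 6.6923
K_W = (4C−1)/(4C−4) + 0.615/C = 25.769/22.769 + 0.0919 = 1.2237
τ₀ = 8FD/(πd³) = 8·54.8·17.4/(π·2.6³) = 7628.16/55.217 = 138.15 MPa
τ_max = K·τ₀ = 1.2237 × 138.15 = 169.05 MPa

169 MPa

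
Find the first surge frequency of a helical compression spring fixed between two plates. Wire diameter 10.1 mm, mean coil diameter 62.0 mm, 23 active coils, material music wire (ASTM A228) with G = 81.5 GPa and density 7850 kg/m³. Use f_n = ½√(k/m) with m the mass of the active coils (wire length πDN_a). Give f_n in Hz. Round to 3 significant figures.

41.4 Hz

k = Gd⁴/(8D³N_a) = (81.5×10³)(10.1⁴)/(8·62.0³·23) = 19.34 N/mm = 19340 N/m
Wire length L = πDN_a = π·62.0·23 = 4479.9 mm
m = ρ·(πd²/4)·L = 7850 × 80.118×10⁻⁶ m² × 4.4799 m = 2.8176 kg
f_n = ½√(k/m) = 0.5·√(19340/2.8176) = 0.5·√(6864) = 41.425 Hz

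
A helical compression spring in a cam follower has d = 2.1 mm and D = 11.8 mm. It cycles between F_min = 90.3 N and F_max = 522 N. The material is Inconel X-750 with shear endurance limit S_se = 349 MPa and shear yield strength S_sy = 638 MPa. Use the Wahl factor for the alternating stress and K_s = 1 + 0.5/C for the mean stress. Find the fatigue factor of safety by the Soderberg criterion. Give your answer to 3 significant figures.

C = D/d = 11.8/2.1 = 5.6190; K_W = (4C−1)/(4C−4)+0.615/C = 1.2718; K_s = 1+0.5/C = 1.0890
F_a = (F_max−F_min)/2 = 215.85 N; F_m = (F_max+F_min)/2 = 306.15 N
τ_a = K_W·8F_aD/(πd³) = 1.2718 × 700.35 = 890.72 MPa
τ_m = K_s·8F_mD/(πd³) = 1.0890 × 993.34 = 1081.7 MPa
Soderberg: 1/n_f = τ_a/S_se + τ_m/S_sy = 890.72/349 + 1081.7/638 = 2.55221 + 1.69550 = 4.2477
n_f = 1/4.2477 = 0.2354

0.235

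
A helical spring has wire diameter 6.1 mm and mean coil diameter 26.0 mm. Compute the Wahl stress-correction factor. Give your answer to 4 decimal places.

C = D/d = 26.0/6.1 = 4.2623
K_W = (4C−1)/(4C−4) + 0.615/C = 16.049/13.049 + 0.1443 = 1.3742

1.3742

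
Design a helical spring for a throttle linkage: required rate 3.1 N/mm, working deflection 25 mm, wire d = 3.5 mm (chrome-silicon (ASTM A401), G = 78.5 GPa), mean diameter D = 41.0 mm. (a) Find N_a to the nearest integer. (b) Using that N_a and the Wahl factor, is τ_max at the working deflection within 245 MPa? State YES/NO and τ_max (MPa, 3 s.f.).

N_a = Gd⁴/(8D³k) = (78.5×10³)(3.5⁴)/(8·41.0³·3.1) = 6.892 → N_a = 7
Actual rate k = Gd⁴/(8D³·7) = 3.0521 N/mm
Working load F = kδ = 3.0521·25 = 76.303 N
C = 41.0/3.5 = 11.7143; K_W = (4C−1)/(4C−4)+0.615/C = 1.1225
τ_max = K_W·8FD/(πd³) = 1.1225·185.81 = 208.57 MPa
τ_max ≤ 245 MPa → acceptable

(a) 7 coils; (b) YES, τ_max = 209 MPa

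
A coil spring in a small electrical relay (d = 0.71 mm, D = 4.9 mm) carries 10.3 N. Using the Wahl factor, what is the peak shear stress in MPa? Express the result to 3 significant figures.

437 MPa

Spring index C = D/d = 4.9/0.71 = 6.9014
K_W = (4C−1)/(4C−4) + 0.615/C = 26.606/23.606 + 0.0891 = 1.2162
τ₀ = 8FD/(πd³) = 8·10.3·4.9/(π·0.71³) = 403.76/1.1244 = 359.09 MPa
τ_max = K·τ₀ = 1.2162 × 359.09 = 436.72 MPa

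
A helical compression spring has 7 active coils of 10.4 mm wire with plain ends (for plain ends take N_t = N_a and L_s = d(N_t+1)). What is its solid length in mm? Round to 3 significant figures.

83.2 mm

plain ends: N_t = N_a = 7
L_s = d·(N_t+1) = 10.4 × 8 = 83.2 mm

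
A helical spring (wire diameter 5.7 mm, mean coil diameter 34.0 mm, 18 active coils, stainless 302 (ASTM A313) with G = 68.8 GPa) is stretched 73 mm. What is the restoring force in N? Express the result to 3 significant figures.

937 N

k = Gd⁴/(8D³N_a) = (68.8×10³)(5.7⁴)/(8·34.0³·18) = 12.832 N/mm
F = k·δ = 12.832 × 73 = 936.72 N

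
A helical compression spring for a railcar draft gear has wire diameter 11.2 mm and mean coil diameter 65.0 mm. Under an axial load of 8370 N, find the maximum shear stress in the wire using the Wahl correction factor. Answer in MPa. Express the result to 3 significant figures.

Spring index C = D/d = 65.0/11.2 = 5.8036
K_W = (4C−1)/(4C−4) + 0.615/C = 22.214/19.214 + 0.1060 = 1.2621
τ₀ = 8FD/(πd³) = 8·8370·65.0/(π·11.2³) = 4.3524e+06/4413.7 = 986.11 MPa
τ_max = K·τ₀ = 1.2621 × 986.11 = 1244.6 MPa

1240 MPa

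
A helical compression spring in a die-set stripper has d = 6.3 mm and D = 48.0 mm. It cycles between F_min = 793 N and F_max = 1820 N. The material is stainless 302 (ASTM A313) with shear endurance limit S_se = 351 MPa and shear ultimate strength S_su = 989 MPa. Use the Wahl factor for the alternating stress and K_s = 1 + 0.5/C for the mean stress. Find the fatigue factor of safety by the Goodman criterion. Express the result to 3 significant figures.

0.648

C = D/d = 48.0/6.3 = 7.6190; K_W = (4C−1)/(4C−4)+0.615/C = 1.1940; K_s = 1+0.5/C = 1.0656
F_a = (F_max−F_min)/2 = 513.5 N; F_m = (F_max+F_min)/2 = 1306.5 N
τ_a = K_W·8F_aD/(πd³) = 1.1940 × 251.02 = 299.72 MPa
τ_m = K_s·8F_mD/(πd³) = 1.0656 × 638.66 = 680.57 MPa
Goodman: 1/n_f = τ_a/S_se + τ_m/S_su = 299.72/351 + 680.57/989 = 0.85390 + 0.68814 = 1.542
n_f = 1/1.542 = 0.6485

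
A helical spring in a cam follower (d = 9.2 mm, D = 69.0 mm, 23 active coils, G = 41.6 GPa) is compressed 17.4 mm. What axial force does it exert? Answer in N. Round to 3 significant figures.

k = Gd⁴/(8D³N_a) = (41.6×10³)(9.2⁴)/(8·69.0³·23) = 4.9304 N/mm
F = k·δ = 4.9304 × 17.4 = 85.788 N

85.8 N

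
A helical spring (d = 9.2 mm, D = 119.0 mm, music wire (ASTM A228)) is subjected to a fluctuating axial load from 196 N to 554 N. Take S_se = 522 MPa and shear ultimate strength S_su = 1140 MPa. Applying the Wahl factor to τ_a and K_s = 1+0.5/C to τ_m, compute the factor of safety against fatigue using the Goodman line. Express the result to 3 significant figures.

3.56

C = D/d = 119.0/9.2 = 12.9348; K_W = (4C−1)/(4C−4)+0.615/C = 1.1104; K_s = 1+0.5/C = 1.0387
F_a = (F_max−F_min)/2 = 179 N; F_m = (F_max+F_min)/2 = 375 N
τ_a = K_W·8F_aD/(πd³) = 1.1104 × 69.659 = 77.348 MPa
τ_m = K_s·8F_mD/(πd³) = 1.0387 × 145.93 = 151.57 MPa
Goodman: 1/n_f = τ_a/S_se + τ_m/S_su = 77.348/522 + 151.57/1140 = 0.14818 + 0.13296 = 0.28114
n_f = 1/0.28114 = 3.557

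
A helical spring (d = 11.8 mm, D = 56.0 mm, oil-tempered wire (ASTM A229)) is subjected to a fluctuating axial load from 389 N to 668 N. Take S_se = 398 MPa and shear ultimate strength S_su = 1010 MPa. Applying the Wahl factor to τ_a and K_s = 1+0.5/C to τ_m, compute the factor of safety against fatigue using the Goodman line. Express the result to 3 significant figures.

C = D/d = 56.0/11.8 = 4.7458; K_W = (4C−1)/(4C−4)+0.615/C = 1.3298; K_s = 1+0.5/C = 1.1054
F_a = (F_max−F_min)/2 = 139.5 N; F_m = (F_max+F_min)/2 = 528.5 N
τ_a = K_W·8F_aD/(πd³) = 1.3298 × 12.108 = 16.101 MPa
τ_m = K_s·8F_mD/(πd³) = 1.1054 × 45.87 = 50.703 MPa
Goodman: 1/n_f = τ_a/S_se + τ_m/S_su = 16.101/398 + 50.703/1010 = 0.04045 + 0.05020 = 0.090655
n_f = 1/0.090655 = 11.03

11.0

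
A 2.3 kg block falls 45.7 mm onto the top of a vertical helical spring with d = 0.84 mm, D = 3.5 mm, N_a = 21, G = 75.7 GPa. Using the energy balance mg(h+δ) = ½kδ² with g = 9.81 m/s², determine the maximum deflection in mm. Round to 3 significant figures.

24.6 mm

k = Gd⁴/(8D³N_a) = (75.7×10³)(0.84⁴)/(8·3.5³·21) = 5.2324 N/mm
W = mg = 2.3 × 9.81 = 22.563 N
½kδ² − Wδ − Wh = 0 → δ = (W + √(W² + 2kWh))/k
δ = (22.563 + √(509.09 + 10790.5))/5.2324 = (22.563 + 106.3)/5.2324 = 24.628 mm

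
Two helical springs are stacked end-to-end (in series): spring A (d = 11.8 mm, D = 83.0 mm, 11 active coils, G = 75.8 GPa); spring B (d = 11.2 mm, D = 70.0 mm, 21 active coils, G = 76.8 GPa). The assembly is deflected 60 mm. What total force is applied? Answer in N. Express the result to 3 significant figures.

732 N

k_A = Gd⁴/(8D³N_a) = (75.8×10³)(11.8⁴)/(8·83.0³·11) = 29.207 N/mm
k_B = Gd⁴/(8D³N_a) = (76.8×10³)(11.2⁴)/(8·70.0³·21) = 20.972 N/mm
Series: 1/k_eq = 1/29.207 + 1/20.972 = 0.081923; k_eq = 12.207 N/mm
F = k_eq·δ = 12.207·60 = 732.4 N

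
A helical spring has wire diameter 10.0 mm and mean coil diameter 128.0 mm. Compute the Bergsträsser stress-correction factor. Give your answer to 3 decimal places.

1.104

C = D/d = 128.0/10.0 = 12.8000
K_B = (4C+2)/(4C−3) = 53.200/48.200 = 1.1037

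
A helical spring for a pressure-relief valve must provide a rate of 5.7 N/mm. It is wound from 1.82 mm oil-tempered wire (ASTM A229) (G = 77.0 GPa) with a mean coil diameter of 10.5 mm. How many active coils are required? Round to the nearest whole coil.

N_a = Gd⁴/(8D³k) = (77.0×10³ × 1.82⁴)/(8 × 10.5³ × 5.7)
    = 844844 / 52787.7 = 16 → 16 coils

16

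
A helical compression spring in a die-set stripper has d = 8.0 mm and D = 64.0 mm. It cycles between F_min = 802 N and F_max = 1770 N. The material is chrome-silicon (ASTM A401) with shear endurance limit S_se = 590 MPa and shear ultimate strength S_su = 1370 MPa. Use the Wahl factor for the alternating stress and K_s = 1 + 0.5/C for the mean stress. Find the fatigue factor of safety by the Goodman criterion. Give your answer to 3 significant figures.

1.60

C = D/d = 64.0/8.0 = 8.0000; K_W = (4C−1)/(4C−4)+0.615/C = 1.1840; K_s = 1+0.5/C = 1.0625
F_a = (F_max−F_min)/2 = 484 N; F_m = (F_max+F_min)/2 = 1286 N
τ_a = K_W·8F_aD/(πd³) = 1.1840 × 154.06 = 182.41 MPa
τ_m = K_s·8F_mD/(πd³) = 1.0625 × 409.35 = 434.93 MPa
Goodman: 1/n_f = τ_a/S_se + τ_m/S_su = 182.41/590 + 434.93/1370 = 0.30917 + 0.31747 = 0.62664
n_f = 1/0.62664 = 1.596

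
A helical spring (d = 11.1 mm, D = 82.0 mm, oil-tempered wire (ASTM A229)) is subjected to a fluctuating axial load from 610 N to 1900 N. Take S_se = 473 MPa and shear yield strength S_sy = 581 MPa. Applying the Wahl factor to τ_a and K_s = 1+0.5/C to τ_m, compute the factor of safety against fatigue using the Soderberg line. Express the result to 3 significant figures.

1.66

C = D/d = 82.0/11.1 = 7.3874; K_W = (4C−1)/(4C−4)+0.615/C = 1.2007; K_s = 1+0.5/C = 1.0677
F_a = (F_max−F_min)/2 = 645 N; F_m = (F_max+F_min)/2 = 1255 N
τ_a = K_W·8F_aD/(πd³) = 1.2007 × 98.479 = 118.24 MPa
τ_m = K_s·8F_mD/(πd³) = 1.0677 × 191.61 = 204.58 MPa
Soderberg: 1/n_f = τ_a/S_se + τ_m/S_sy = 118.24/473 + 204.58/581 = 0.24998 + 0.35212 = 0.6021
n_f = 1/0.6021 = 1.661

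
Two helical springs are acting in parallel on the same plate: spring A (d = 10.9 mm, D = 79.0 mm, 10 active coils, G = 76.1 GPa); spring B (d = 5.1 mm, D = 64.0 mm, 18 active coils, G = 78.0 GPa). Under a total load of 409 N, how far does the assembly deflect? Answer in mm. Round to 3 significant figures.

14.3 mm

k_A = Gd⁴/(8D³N_a) = (76.1×10³)(10.9⁴)/(8·79.0³·10) = 27.234 N/mm
k_B = Gd⁴/(8D³N_a) = (78.0×10³)(5.1⁴)/(8·64.0³·18) = 1.3979 N/mm
Parallel: k_eq = 27.234 + 1.3979 = 28.632 N/mm
δ = F/k_eq = 409/28.632 = 14.285 mm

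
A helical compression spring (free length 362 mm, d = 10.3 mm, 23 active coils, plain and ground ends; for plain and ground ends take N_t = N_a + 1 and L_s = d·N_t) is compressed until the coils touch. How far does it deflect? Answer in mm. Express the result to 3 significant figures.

115 mm

N_t = 24; L_s = 10.3·24 = 247.2 mm
δ_solid = L₀ − L_s = 362 − 247.2 = 114.8 mm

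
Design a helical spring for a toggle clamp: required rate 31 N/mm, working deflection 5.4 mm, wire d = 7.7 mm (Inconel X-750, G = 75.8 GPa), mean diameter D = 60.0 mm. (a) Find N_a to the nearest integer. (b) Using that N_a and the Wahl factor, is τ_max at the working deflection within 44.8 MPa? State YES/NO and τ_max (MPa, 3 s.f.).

N_a = Gd⁴/(8D³k) = (75.8×10³)(7.7⁴)/(8·60.0³·31) = 4.974 → N_a = 5
Actual rate k = Gd⁴/(8D³·5) = 30.84 N/mm
Working load F = kδ = 30.84·5.4 = 166.54 N
C = 60.0/7.7 = 7.7922; K_W = (4C−1)/(4C−4)+0.615/C = 1.1893
τ_max = K_W·8FD/(πd³) = 1.1893·55.735 = 66.289 MPa
τ_max > 44.8 MPa → exceeds allowable

(a) 5 coils; (b) NO, τ_max = 66.3 MPa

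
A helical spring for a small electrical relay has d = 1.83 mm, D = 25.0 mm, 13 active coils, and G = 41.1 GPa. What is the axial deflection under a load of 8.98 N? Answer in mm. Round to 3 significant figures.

31.7 mm

k = Gd⁴/(8D³N_a) = (41.1×10³)(1.83⁴)/(8·25.0³·13) = 0.28366 N/mm
δ = F/k = 8.98 / 0.28366 = 31.658 mm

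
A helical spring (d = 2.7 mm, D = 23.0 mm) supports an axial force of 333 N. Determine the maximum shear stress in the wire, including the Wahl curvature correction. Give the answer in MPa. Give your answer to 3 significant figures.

1160 MPa

Spring index C = D/d = 23.0/2.7 = 8.5185
K_W = (4C−1)/(4C−4) + 0.615/C = 33.074/30.074 + 0.0722 = 1.1719
τ₀ = 8FD/(πd³) = 8·333·23.0/(π·2.7³) = 61272/61.836 = 990.88 MPa
τ_max = K·τ₀ = 1.1719 × 990.88 = 1161.3 MPa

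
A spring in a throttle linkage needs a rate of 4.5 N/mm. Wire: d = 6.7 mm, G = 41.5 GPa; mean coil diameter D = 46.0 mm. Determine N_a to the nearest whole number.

N_a = Gd⁴/(8D³k) = (41.5×10³ × 6.7⁴)/(8 × 46.0³ × 4.5)
    = 8.36272e+07 / 3.5041e+06 = 23.87 → 24 coils

24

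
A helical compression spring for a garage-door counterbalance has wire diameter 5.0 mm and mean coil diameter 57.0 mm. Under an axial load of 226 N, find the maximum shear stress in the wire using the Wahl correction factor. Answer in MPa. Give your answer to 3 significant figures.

296 MPa

Spring index C = D/d = 57.0/5.0 = 11.4000
K_W = (4C−1)/(4C−4) + 0.615/C = 44.600/41.600 + 0.0539 = 1.1261
τ₀ = 8FD/(πd³) = 8·226·57.0/(π·5.0³) = 103056/392.7 = 262.43 MPa
τ_max = K·τ₀ = 1.1261 × 262.43 = 295.51 MPa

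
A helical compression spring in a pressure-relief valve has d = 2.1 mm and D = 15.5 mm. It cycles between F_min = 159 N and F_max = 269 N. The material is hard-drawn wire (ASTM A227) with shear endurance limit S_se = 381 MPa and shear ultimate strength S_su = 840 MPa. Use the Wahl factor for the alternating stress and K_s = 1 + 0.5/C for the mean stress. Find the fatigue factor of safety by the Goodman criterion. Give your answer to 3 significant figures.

0.527

C = D/d = 15.5/2.1 = 7.3810; K_W = (4C−1)/(4C−4)+0.615/C = 1.2009; K_s = 1+0.5/C = 1.0677
F_a = (F_max−F_min)/2 = 55 N; F_m = (F_max+F_min)/2 = 214 N
τ_a = K_W·8F_aD/(πd³) = 1.2009 × 234.41 = 281.49 MPa
τ_m = K_s·8F_mD/(πd³) = 1.0677 × 912.07 = 973.85 MPa
Goodman: 1/n_f = τ_a/S_se + τ_m/S_su = 281.49/381 + 973.85/840 = 0.73883 + 1.15935 = 1.8982
n_f = 1/1.8982 = 0.5268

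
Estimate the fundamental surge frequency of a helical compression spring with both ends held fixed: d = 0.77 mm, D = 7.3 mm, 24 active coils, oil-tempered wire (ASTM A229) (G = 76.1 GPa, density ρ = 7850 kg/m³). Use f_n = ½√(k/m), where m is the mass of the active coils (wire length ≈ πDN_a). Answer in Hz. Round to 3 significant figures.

211 Hz

k = Gd⁴/(8D³N_a) = (76.1×10³)(0.77⁴)/(8·7.3³·24) = 0.35816 N/mm = 358.16 N/m
Wire length L = πDN_a = π·7.3·24 = 550.41 mm
m = ρ·(πd²/4)·L = 7850 × 0.46566×10⁻⁶ m² × 0.55041 m = 0.002012 kg
f_n = ½√(k/m) = 0.5·√(358.16/0.002012) = 0.5·√(1.7801e+05) = 210.96 Hz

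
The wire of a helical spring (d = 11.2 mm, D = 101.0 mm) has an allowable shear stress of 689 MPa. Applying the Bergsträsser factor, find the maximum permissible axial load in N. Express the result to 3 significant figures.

3270 N

C = D/d = 101.0/11.2 = 9.0179
K_B = (4C+2)/(4C−3) = 38.071/33.071 = 1.1512
τ_max = K·8FD/(πd³) → F_max = τ_allow·πd³/(8DK)
F_max = 689·π·11.2³/(8·101.0·1.1512) = 3.041e+06/930.16 = 3269.4 N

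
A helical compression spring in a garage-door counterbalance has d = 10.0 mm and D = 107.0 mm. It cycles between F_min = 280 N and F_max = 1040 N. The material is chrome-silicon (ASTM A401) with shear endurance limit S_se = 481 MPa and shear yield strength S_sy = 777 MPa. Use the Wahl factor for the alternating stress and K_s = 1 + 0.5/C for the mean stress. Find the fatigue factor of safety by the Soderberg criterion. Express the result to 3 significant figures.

C = D/d = 107.0/10.0 = 10.7000; K_W = (4C−1)/(4C−4)+0.615/C = 1.1348; K_s = 1+0.5/C = 1.0467
F_a = (F_max−F_min)/2 = 380 N; F_m = (F_max+F_min)/2 = 660 N
τ_a = K_W·8F_aD/(πd³) = 1.1348 × 103.54 = 117.5 MPa
τ_m = K_s·8F_mD/(πd³) = 1.0467 × 179.83 = 188.24 MPa
Soderberg: 1/n_f = τ_a/S_se + τ_m/S_sy = 117.5/481 + 188.24/777 = 0.24428 + 0.24226 = 0.48654
n_f = 1/0.48654 = 2.055

2.06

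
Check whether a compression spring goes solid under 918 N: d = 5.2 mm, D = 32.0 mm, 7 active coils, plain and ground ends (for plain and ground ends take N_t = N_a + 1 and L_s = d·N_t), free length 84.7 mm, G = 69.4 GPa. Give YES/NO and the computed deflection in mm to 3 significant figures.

k = Gd⁴/(8D³N_a) = (69.4×10³)(5.2⁴)/(8·32.0³·7) = 27.653 N/mm
N_t = 8; L_s = 5.2·8 = 41.6 mm; δ_solid = L₀ − L_s = 84.7 − 41.6 = 43.1 mm
δ = F/k = 918/27.653 = 33.198 mm
δ < δ_solid → spring does not go solid

NO, δ = 33.2 mm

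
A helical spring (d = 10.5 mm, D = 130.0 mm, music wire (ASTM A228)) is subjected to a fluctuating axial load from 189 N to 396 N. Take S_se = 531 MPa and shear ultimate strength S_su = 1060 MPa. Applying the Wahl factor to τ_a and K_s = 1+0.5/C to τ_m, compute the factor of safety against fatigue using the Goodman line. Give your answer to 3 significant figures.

C = D/d = 130.0/10.5 = 12.3810; K_W = (4C−1)/(4C−4)+0.615/C = 1.1156; K_s = 1+0.5/C = 1.0404
F_a = (F_max−F_min)/2 = 103.5 N; F_m = (F_max+F_min)/2 = 292.5 N
τ_a = K_W·8F_aD/(πd³) = 1.1156 × 29.598 = 33.018 MPa
τ_m = K_s·8F_mD/(πd³) = 1.0404 × 83.645 = 87.023 MPa
Goodman: 1/n_f = τ_a/S_se + τ_m/S_su = 33.018/531 + 87.023/1060 = 0.06218 + 0.08210 = 0.14428
n_f = 1/0.14428 = 6.931

6.93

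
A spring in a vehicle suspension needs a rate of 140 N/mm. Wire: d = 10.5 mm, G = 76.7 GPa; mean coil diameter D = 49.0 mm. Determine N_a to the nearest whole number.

7

N_a = Gd⁴/(8D³k) = (76.7×10³ × 10.5⁴)/(8 × 49.0³ × 140)
    = 9.32293e+08 / 1.31767e+08 = 7.075 → 7 coils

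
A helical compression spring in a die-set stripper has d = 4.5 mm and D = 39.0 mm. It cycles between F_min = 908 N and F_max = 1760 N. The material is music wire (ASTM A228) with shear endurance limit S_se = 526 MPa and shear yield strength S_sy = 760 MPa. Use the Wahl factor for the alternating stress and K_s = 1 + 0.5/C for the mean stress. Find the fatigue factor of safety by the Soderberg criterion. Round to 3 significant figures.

C = D/d = 39.0/4.5 = 8.6667; K_W = (4C−1)/(4C−4)+0.615/C = 1.1688; K_s = 1+0.5/C = 1.0577
F_a = (F_max−F_min)/2 = 426 N; F_m = (F_max+F_min)/2 = 1334 N
τ_a = K_W·8F_aD/(πd³) = 1.1688 × 464.28 = 542.64 MPa
τ_m = K_s·8F_mD/(πd³) = 1.0577 × 1453.9 = 1537.7 MPa
Soderberg: 1/n_f = τ_a/S_se + τ_m/S_sy = 542.64/526 + 1537.7/760 = 1.03164 + 2.02334 = 3.055
n_f = 1/3.055 = 0.3273

0.327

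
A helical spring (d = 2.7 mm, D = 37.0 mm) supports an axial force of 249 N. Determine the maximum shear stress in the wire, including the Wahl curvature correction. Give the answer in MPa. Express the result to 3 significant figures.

1320 MPa

Spring index C = D/d = 37.0/2.7 = 13.7037
K_W = (4C−1)/(4C−4) + 0.615/C = 53.815/50.815 + 0.0449 = 1.1039
τ₀ = 8FD/(πd³) = 8·249·37.0/(π·2.7³) = 73704/61.836 = 1191.9 MPa
τ_max = K·τ₀ = 1.1039 × 1191.9 = 1315.8 MPa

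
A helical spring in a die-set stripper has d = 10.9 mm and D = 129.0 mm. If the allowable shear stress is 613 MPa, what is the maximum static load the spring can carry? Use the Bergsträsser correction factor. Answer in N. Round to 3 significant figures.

C = D/d = 129.0/10.9 = 11.8349
K_B = (4C+2)/(4C−3) = 49.339/44.339 = 1.1128
τ_max = K·8FD/(πd³) → F_max = τ_allow·πd³/(8DK)
F_max = 613·π·10.9³/(8·129.0·1.1128) = 2.494e+06/1148.4 = 2171.7 N

2170 N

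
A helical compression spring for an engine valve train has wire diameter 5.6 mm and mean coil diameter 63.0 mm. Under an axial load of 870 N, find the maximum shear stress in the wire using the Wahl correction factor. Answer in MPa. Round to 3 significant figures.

896 MPa

Spring index C = D/d = 63.0/5.6 = 11.2500
K_W = (4C−1)/(4C−4) + 0.615/C = 44.000/41.000 + 0.0547 = 1.1278
τ₀ = 8FD/(πd³) = 8·870·63.0/(π·5.6³) = 438480/551.71 = 794.76 MPa
τ_max = K·τ₀ = 1.1278 × 794.76 = 896.36 MPa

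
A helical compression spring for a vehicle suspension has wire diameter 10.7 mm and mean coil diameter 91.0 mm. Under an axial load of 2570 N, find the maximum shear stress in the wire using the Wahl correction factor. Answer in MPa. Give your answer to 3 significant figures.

570 MPa

Spring index C = D/d = 91.0/10.7 = 8.5047
K_W = (4C−1)/(4C−4) + 0.615/C = 33.019/30.019 + 0.0723 = 1.1723
τ₀ = 8FD/(πd³) = 8·2570·91.0/(π·10.7³) = 1.87096e+06/3848.6 = 486.14 MPa
τ_max = K·τ₀ = 1.1723 × 486.14 = 569.88 MPa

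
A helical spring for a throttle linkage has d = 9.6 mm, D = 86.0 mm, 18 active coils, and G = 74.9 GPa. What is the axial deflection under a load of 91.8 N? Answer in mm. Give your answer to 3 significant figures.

k = Gd⁴/(8D³N_a) = (74.9×10³)(9.6⁴)/(8·86.0³·18) = 6.9456 N/mm
δ = F/k = 91.8 / 6.9456 = 13.217 mm

13.2 mm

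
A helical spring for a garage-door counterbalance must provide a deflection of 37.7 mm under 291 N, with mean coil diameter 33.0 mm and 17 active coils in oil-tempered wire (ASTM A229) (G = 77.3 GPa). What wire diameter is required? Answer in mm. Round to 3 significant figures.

4.70 mm

Required rate k = F/δ = 291/37.7 = 7.7188 N/mm
d = (8D³N_a·k / G)^(1/4) = (8·33.0³·17·7.7188 / (77.3×10³))^0.25
  = (488.04)^0.25 = 4.7002 mm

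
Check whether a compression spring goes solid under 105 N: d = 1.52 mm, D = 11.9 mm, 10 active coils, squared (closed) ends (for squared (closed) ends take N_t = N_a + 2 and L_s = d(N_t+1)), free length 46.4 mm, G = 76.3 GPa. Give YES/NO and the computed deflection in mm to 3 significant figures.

YES, δ = 34.8 mm

k = Gd⁴/(8D³N_a) = (76.3×10³)(1.52⁴)/(8·11.9³·10) = 3.0211 N/mm
N_t = 12; L_s = 1.52·13 = 19.76 mm; δ_solid = L₀ − L_s = 46.4 − 19.76 = 26.64 mm
δ = F/k = 105/3.0211 = 34.755 mm
δ ≥ δ_solid → spring goes solid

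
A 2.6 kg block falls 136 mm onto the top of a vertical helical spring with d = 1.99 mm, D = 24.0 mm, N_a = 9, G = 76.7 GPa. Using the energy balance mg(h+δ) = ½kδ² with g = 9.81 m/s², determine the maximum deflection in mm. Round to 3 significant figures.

99.8 mm

k = Gd⁴/(8D³N_a) = (76.7×10³)(1.99⁴)/(8·24.0³·9) = 1.2085 N/mm
W = mg = 2.6 × 9.81 = 25.506 N
½kδ² − Wδ − Wh = 0 → δ = (W + √(W² + 2kWh))/k
δ = (25.506 + √(650.56 + 8384.03))/1.2085 = (25.506 + 95.05)/1.2085 = 99.758 mm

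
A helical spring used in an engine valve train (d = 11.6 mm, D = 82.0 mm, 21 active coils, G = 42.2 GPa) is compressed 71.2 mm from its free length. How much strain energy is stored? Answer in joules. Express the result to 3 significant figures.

k = Gd⁴/(8D³N_a) = (42.2×10³)(11.6⁴)/(8·82.0³·21) = 8.2489 N/mm
U = ½kδ² = 0.5 × 8.2489 × 71.2² = 20909 N·mm = 20.909 J

20.9 J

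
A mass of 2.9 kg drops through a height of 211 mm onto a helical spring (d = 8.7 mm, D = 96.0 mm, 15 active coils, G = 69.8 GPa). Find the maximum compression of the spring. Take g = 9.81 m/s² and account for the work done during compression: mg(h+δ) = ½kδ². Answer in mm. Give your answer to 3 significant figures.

k = Gd⁴/(8D³N_a) = (69.8×10³)(8.7⁴)/(8·96.0³·15) = 3.7665 N/mm
W = mg = 2.9 × 9.81 = 28.449 N
½kδ² − Wδ − Wh = 0 → δ = (W + √(W² + 2kWh))/k
δ = (28.449 + √(809.35 + 45218.6))/3.7665 = (28.449 + 214.54)/3.7665 = 64.514 mm

64.5 mm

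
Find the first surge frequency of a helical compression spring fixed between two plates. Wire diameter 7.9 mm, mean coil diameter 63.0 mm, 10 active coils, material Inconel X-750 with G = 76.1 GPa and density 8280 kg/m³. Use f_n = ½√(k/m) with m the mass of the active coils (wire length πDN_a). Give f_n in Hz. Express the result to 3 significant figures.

67.9 Hz

k = Gd⁴/(8D³N_a) = (76.1×10³)(7.9⁴)/(8·63.0³·10) = 14.818 N/mm = 14818 N/m
Wire length L = πDN_a = π·63.0·10 = 1979.2 mm
m = ρ·(πd²/4)·L = 8280 × 49.017×10⁻⁶ m² × 1.9792 m = 0.80328 kg
f_n = ½√(k/m) = 0.5·√(14818/0.80328) = 0.5·√(18447) = 67.909 Hz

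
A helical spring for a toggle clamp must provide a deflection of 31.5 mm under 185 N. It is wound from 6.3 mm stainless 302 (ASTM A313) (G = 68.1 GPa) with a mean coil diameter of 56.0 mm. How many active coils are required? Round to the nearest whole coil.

Required rate k = F/δ = 185/31.5 = 5.873 N/mm
N_a = Gd⁴/(8D³k) = (68.1×10³ × 6.3⁴)/(8 × 56.0³ × 5.873)
    = 1.07278e+08 / 8.25116e+06 = 13 → 13 coils

13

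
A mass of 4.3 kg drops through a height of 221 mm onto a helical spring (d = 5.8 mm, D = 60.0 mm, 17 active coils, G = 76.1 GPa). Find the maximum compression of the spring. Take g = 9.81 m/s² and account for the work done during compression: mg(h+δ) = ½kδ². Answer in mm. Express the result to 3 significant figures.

k = Gd⁴/(8D³N_a) = (76.1×10³)(5.8⁴)/(8·60.0³·17) = 2.9316 N/mm
W = mg = 4.3 × 9.81 = 42.183 N
½kδ² − Wδ − Wh = 0 → δ = (W + √(W² + 2kWh))/k
δ = (42.183 + √(1779.4 + 54659.3))/2.9316 = (42.183 + 237.57)/2.9316 = 95.426 mm

95.4 mm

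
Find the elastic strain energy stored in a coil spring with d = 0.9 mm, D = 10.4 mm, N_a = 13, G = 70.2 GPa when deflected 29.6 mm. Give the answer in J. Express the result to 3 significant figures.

0.172 J

k = Gd⁴/(8D³N_a) = (70.2×10³)(0.9⁴)/(8·10.4³·13) = 0.39371 N/mm
U = ½kδ² = 0.5 × 0.39371 × 29.6² = 172.48 N·mm = 0.17248 J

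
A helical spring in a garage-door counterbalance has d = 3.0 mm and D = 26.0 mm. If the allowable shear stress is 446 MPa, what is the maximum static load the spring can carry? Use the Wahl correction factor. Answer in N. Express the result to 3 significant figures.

156 N

C = D/d = 26.0/3.0 = 8.6667
K_W = (4C−1)/(4C−4) + 0.615/C = 33.667/30.667 + 0.0710 = 1.1688
τ_max = K·8FD/(πd³) → F_max = τ_allow·πd³/(8DK)
F_max = 446·π·3.0³/(8·26.0·1.1688) = 37831/243.11 = 155.61 N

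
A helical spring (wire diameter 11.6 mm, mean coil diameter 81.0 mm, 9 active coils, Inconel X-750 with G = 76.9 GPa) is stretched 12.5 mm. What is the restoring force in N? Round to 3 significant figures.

k = Gd⁴/(8D³N_a) = (76.9×10³)(11.6⁴)/(8·81.0³·9) = 36.389 N/mm
F = k·δ = 36.389 × 12.5 = 454.86 N

455 N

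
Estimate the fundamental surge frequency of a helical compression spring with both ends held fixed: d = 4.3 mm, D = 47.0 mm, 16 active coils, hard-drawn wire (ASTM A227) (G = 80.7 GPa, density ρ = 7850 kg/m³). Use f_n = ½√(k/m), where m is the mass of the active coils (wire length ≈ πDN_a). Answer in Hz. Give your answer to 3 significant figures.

k = Gd⁴/(8D³N_a) = (80.7×10³)(4.3⁴)/(8·47.0³·16) = 2.0761 N/mm = 2076.1 N/m
Wire length L = πDN_a = π·47.0·16 = 2362.5 mm
m = ρ·(πd²/4)·L = 7850 × 14.522×10⁻⁶ m² × 2.3625 m = 0.26932 kg
f_n = ½√(k/m) = 0.5·√(2076.1/0.26932) = 0.5·√(7708.7) = 43.9 Hz

43.9 Hz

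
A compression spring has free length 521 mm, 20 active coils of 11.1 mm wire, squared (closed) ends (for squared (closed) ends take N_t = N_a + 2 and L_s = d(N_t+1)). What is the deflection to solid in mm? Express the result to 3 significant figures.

266 mm

N_t = 22; L_s = 11.1·23 = 255.3 mm
δ_solid = L₀ − L_s = 521 − 255.3 = 265.7 mm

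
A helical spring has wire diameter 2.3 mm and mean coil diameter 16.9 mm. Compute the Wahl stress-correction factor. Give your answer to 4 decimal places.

C = D/d = 16.9/2.3 = 7.3478
K_W = (4C−1)/(4C−4) + 0.615/C = 28.391/25.391 + 0.0837 = 1.2018

1.2018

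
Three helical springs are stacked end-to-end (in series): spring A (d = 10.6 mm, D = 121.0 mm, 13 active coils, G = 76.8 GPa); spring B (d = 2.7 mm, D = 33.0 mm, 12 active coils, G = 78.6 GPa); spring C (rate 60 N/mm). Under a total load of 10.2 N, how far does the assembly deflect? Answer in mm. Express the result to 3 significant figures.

10.5 mm

k_A = Gd⁴/(8D³N_a) = (76.8×10³)(10.6⁴)/(8·121.0³·13) = 5.2625 N/mm
k_B = Gd⁴/(8D³N_a) = (78.6×10³)(2.7⁴)/(8·33.0³·12) = 1.2108 N/mm
Series: 1/k_eq = 1/5.2625 + 1/1.2108 + 1/60 = 1.0326; k_eq = 0.96843 N/mm
δ = F/k_eq = 10.2/0.96843 = 10.533 mm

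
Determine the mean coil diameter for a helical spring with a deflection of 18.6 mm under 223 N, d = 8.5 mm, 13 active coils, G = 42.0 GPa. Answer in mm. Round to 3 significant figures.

Required rate k = F/δ = 223/18.6 = 11.989 N/mm
D = (Gd⁴/(8N_a·k))^(1/3) = (42.0×10³·8.5⁴/(8·13·11.989))^(1/3)
  = (175833)^(1/3) = 56.0230 mm

56.0 mm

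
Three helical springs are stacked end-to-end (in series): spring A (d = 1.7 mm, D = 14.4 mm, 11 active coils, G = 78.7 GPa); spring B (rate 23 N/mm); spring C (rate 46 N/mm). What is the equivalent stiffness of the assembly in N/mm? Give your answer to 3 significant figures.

k_A = Gd⁴/(8D³N_a) = (78.7×10³)(1.7⁴)/(8·14.4³·11) = 2.5015 N/mm
Series: 1/k_eq = 1/2.5015 + 1/23 + 1/46 = 0.46498; k_eq = 2.1506 N/mm

2.15 N/mm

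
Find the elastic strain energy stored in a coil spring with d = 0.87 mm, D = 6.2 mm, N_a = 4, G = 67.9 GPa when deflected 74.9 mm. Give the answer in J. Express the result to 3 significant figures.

k = Gd⁴/(8D³N_a) = (67.9×10³)(0.87⁴)/(8·6.2³·4) = 5.1006 N/mm
U = ½kδ² = 0.5 × 5.1006 × 74.9² = 14307 N·mm = 14.307 J

14.3 J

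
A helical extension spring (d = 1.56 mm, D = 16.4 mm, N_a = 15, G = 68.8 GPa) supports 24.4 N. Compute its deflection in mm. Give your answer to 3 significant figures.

31.7 mm

k = Gd⁴/(8D³N_a) = (68.8×10³)(1.56⁴)/(8·16.4³·15) = 0.76979 N/mm
δ = F/k = 24.4 / 0.76979 = 31.697 mm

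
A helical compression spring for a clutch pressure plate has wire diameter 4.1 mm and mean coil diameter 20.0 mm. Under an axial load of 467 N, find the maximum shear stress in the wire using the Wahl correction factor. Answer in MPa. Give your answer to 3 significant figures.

455 MPa

Spring index C = D/d = 20.0/4.1 = 4.8780
K_W = (4C−1)/(4C−4) + 0.615/C = 18.512/15.512 + 0.1261 = 1.3195
τ₀ = 8FD/(πd³) = 8·467·20.0/(π·4.1³) = 74720/216.52 = 345.09 MPa
τ_max = K·τ₀ = 1.3195 × 345.09 = 455.34 MPa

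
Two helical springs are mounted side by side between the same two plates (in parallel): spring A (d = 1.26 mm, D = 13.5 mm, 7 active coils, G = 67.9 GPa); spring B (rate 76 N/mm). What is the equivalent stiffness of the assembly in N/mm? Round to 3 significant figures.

k_A = Gd⁴/(8D³N_a) = (67.9×10³)(1.26⁴)/(8·13.5³·7) = 1.2421 N/mm
Parallel: k_eq = 1.2421 + 76 = 77.242 N/mm

77.2 N/mm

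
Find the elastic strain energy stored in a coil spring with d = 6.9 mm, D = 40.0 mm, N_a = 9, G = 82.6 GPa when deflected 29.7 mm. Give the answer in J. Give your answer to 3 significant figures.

17.9 J

k = Gd⁴/(8D³N_a) = (82.6×10³)(6.9⁴)/(8·40.0³·9) = 40.632 N/mm
U = ½kδ² = 0.5 × 40.632 × 29.7² = 17920 N·mm = 17.92 J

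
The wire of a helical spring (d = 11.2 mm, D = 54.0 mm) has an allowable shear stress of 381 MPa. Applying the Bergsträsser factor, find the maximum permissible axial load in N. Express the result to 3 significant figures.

C = D/d = 54.0/11.2 = 4.8214
K_B = (4C+2)/(4C−3) = 21.286/16.286 = 1.3070
τ_max = K·8FD/(πd³) → F_max = τ_allow·πd³/(8DK)
F_max = 381·π·11.2³/(8·54.0·1.3070) = 1.6816e+06/564.63 = 2978.3 N

2980 N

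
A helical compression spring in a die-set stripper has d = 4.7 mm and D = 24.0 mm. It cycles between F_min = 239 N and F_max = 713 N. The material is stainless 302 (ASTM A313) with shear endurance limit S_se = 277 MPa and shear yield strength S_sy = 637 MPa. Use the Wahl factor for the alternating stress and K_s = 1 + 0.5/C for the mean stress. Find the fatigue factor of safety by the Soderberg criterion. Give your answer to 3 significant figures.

0.878

C = D/d = 24.0/4.7 = 5.1064; K_W = (4C−1)/(4C−4)+0.615/C = 1.3031; K_s = 1+0.5/C = 1.0979
F_a = (F_max−F_min)/2 = 237 N; F_m = (F_max+F_min)/2 = 476 N
τ_a = K_W·8F_aD/(πd³) = 1.3031 × 139.51 = 181.79 MPa
τ_m = K_s·8F_mD/(πd³) = 1.0979 × 280.2 = 307.63 MPa
Soderberg: 1/n_f = τ_a/S_se + τ_m/S_sy = 181.79/277 + 307.63/637 = 0.65629 + 0.48294 = 1.1392
n_f = 1/1.1392 = 0.8778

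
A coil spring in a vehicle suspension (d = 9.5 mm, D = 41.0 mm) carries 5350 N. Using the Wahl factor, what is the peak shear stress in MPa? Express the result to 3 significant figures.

Spring index C = D/d = 41.0/9.5 = 4.3158
K_W = (4C−1)/(4C−4) + 0.615/C = 16.263/13.263 + 0.1425 = 1.3687
τ₀ = 8FD/(πd³) = 8·5350·41.0/(π·9.5³) = 1.7548e+06/2693.5 = 651.49 MPa
τ_max = K·τ₀ = 1.3687 × 651.49 = 891.69 MPa

892 MPa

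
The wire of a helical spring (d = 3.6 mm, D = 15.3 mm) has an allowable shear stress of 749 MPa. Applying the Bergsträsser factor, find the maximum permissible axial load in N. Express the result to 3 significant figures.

661 N

C = D/d = 15.3/3.6 = 4.2500
K_B = (4C+2)/(4C−3) = 19.000/14.000 = 1.3571
τ_max = K·8FD/(πd³) → F_max = τ_allow·πd³/(8DK)
F_max = 749·π·3.6³/(8·15.3·1.3571) = 1.0978e+05/166.11 = 660.89 N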